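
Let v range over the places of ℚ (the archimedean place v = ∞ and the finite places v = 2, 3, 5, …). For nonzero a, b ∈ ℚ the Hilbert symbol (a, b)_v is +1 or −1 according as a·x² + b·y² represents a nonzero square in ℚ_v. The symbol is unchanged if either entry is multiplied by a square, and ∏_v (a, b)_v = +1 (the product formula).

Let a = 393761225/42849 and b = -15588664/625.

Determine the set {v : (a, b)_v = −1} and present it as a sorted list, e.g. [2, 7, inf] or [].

[13, 31]

(a, b) ≡ (130169, -79534) mod (ℚ^×)²; places V = {2, 3, 5, 7, 11, 13, 17, 19, 23, 31, ∞}.
(a,b)_∞: sgn(130169)=+, sgn(-79534)=−, so +1.
(a,b)_13: α=1, u≡1; β=1, v≡5 (mod 13); (1|13)=+1, (5|13)=-1; sign (−1)^0·+1^1·-1^1 = -1.
(a,b)_5: α=2, u≡1; β=-4, v≡1 (mod 5); (1|5)=+1, (1|5)=+1; sign (−1)^0·+1^-4·+1^2 = +1.
(a,b)_2: α=0, β=3; u≡1, v≡1 (mod 8); ε(u)ε(v)=0·0, αω(v)=0·0, βω(u)=3·0; sum ≡ 0  ⇒  +1.
(a,b)_17: α=1, u≡3; β=0, v≡1 (mod 17); (3|17)=-1, (1|17)=+1; sign (−1)^0·-1^0·+1^1 = +1.
(a,b)_3: α=-4, u≡2; β=0, v≡2 (mod 3); (2|3)=-1, (2|3)=-1; sign (−1)^0·-1^0·-1^-4 = +1.
(a,b)_7: α=0, u≡2; β=3, v≡5 (mod 7); (2|7)=+1, (5|7)=-1; sign (−1)^0·+1^3·-1^0 = +1.
(a,b)_31: α=1, u≡5; β=0, v≡24 (mod 31); (5|31)=+1, (24|31)=-1; sign (−1)^0·+1^0·-1^1 = -1.
(a,b)_19: α=1, u≡11; β=1, v≡18 (mod 19); (11|19)=+1, (18|19)=-1; sign (−1)^1·+1^1·-1^1 = +1.
(a,b)_23: α=-2, u≡12; β=1, v≡22 (mod 23); (12|23)=+1, (22|23)=-1; sign (−1)^0·+1^1·-1^-2 = +1.
(a,b)_11: α=2, u≡10; β=0, v≡7 (mod 11); (10|11)=-1, (7|11)=-1; sign (−1)^0·-1^0·-1^2 = +1.
(130169, -79534 / ℚ) ramifies at {13, 31}: a division algebra.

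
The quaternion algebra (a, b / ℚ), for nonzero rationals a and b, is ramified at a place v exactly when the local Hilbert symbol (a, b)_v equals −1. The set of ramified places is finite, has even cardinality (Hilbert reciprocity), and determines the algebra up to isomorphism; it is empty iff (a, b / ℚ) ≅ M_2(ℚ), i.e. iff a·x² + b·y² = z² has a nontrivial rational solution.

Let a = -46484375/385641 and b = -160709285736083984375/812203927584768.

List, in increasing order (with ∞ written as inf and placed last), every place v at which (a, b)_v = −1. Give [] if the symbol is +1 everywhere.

[17, inf]

Mod squares: a ≡ -119, b ≡ -357. Check v ∈ {∞, 2, 3, 5, 7, 17, 23}.
v=7: a=7^1·(≡4), b=7^3·(≡5) mod 7; (4|7)=+1, (5|7)=-1; (−1)^{1·3·3}·(+1)^3·(-1)^1 = +1.
v=5: a=5^8·(≡1), b=5^20·(≡2) mod 5; (1|5)=+1, (2|5)=-1; (−1)^{8·20·2}·(+1)^20·(-1)^8 = +1.
v=3: a=3^-6·(≡1), b=3^-11·(≡1) mod 3; (1|3)=+1, (1|3)=+1; (−1)^{-6·-11·1}·(+1)^-11·(+1)^-6 = +1.
v=2: v_2(a)=0, v_2(b)=-14; units ≡ 1, 3 (mod 8); ε·ε+αω+βω = 0·1+0·1+-14·0 ≡ 0  ⇒  (a,b)_2 = +1.
v=23: a=23^-2·(≡19), b=23^-4·(≡19) mod 23; (19|23)=-1, (19|23)=-1; (−1)^{-2·-4·11}·(-1)^-4·(-1)^-2 = +1.
v=∞: -119 < 0 and -357 < 0  ⇒  (a,b)_∞ = -1.
v=17: a=17^1·(≡11), b=17^3·(≡9) mod 17; (11|17)=-1, (9|17)=+1; (−1)^{1·3·8}·(-1)^3·(+1)^1 = -1.
|Ram(-119, -357)| = 2, even; anisotropic at {17, ∞}.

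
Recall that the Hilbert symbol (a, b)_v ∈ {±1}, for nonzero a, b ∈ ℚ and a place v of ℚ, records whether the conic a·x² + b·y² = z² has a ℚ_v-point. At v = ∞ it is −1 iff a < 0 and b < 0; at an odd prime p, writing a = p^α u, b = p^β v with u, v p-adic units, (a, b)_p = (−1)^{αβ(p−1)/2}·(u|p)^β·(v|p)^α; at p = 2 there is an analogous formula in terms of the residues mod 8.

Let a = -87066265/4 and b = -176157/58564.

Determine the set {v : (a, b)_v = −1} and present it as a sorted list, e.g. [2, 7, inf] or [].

[2, 5, 11, 17, 29, inf]

Mod squares: a ≡ -515185, b ≡ -37. Check v ∈ {∞, 2, 3, 5, 11, 13, 17, 19, 23, 29, 37}.
v=11: a=11^1·(≡3), b=11^-4·(≡2) mod 11; (3|11)=+1, (2|11)=-1; (−1)^{1·-4·5}·(+1)^-4·(-1)^1 = -1.
v=3: a=3^0·(≡2), b=3^2·(≡2) mod 3; (2|3)=-1, (2|3)=-1; (−1)^{0·2·1}·(-1)^2·(-1)^0 = +1.
v=13: a=13^2·(≡11), b=13^0·(≡7) mod 13; (11|13)=-1, (7|13)=-1; (−1)^{2·0·6}·(-1)^0·(-1)^2 = +1.
v=5: a=5^1·(≡3), b=5^0·(≡2) mod 5; (3|5)=-1, (2|5)=-1; (−1)^{1·0·2}·(-1)^0·(-1)^1 = -1.
v=∞: -515185 < 0 and -37 < 0  ⇒  (a,b)_∞ = -1.
v=17: a=17^1·(≡7), b=17^0·(≡3) mod 17; (7|17)=-1, (3|17)=-1; (−1)^{1·0·8}·(-1)^0·(-1)^1 = -1.
v=37: a=37^0·(≡25), b=37^1·(≡30) mod 37; (25|37)=+1, (30|37)=+1; (−1)^{0·1·18}·(+1)^1·(+1)^0 = +1.
v=29: a=29^1·(≡14), b=29^0·(≡17) mod 29; (14|29)=-1, (17|29)=-1; (−1)^{1·0·14}·(-1)^0·(-1)^1 = -1.
v=2: v_2(a)=-2, v_2(b)=-2; units ≡ 7, 3 (mod 8); ε·ε+αω+βω = 1·1+-2·1+-2·0 ≡ 1  ⇒  (a,b)_2 = -1.
v=19: a=19^1·(≡1), b=19^0·(≡5) mod 19; (1|19)=+1, (5|19)=+1; (−1)^{1·0·9}·(+1)^0·(+1)^1 = +1.
v=23: a=23^0·(≡7), b=23^2·(≡2) mod 23; (7|23)=-1, (2|23)=+1; (−1)^{0·2·11}·(-1)^2·(+1)^0 = +1.
Ram(-515185, -37) = {2, 5, 11, 17, 29, ∞}; no ℚ_2-point on the conic.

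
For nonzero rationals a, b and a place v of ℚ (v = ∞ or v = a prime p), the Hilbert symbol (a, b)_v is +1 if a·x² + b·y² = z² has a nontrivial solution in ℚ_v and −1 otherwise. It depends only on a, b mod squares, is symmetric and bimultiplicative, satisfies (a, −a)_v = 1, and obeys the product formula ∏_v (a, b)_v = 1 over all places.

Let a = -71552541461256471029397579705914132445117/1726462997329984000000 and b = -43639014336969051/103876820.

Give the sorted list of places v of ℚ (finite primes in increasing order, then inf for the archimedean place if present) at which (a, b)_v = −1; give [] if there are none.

(a, b) ≡ (-437, -8855) mod (ℚ^×)²; places V = {2, 3, 5, 7, 11, 13, 19, 23, 29, 43, 53, ∞}.
(a,b)_29: α=6, u≡14; β=2, v≡14 (mod 29); (14|29)=-1, (14|29)=-1; sign (−1)^0·-1^2·-1^6 = +1.
(a,b)_∞: sgn(-437)=−, sgn(-8855)=−, so -1.
(a,b)_19: α=5, u≡3; β=2, v≡10 (mod 19); (3|19)=-1, (10|19)=-1; sign (−1)^0·-1^2·-1^5 = -1.
(a,b)_2: α=-12, β=-2; u≡3, v≡1 (mod 8); ε(u)ε(v)=1·0, αω(v)=-12·0, βω(u)=-2·1; sum ≡ 0  ⇒  +1.
(a,b)_11: α=6, u≡9; β=3, v≡4 (mod 11); (9|11)=+1, (4|11)=+1; sign (−1)^0·+1^3·+1^6 = +1.
(a,b)_23: α=3, u≡4; β=1, v≡2 (mod 23); (4|23)=+1, (2|23)=+1; sign (−1)^1·+1^1·+1^3 = -1.
(a,b)_7: α=8, u≡4; β=3, v≡2 (mod 7); (4|7)=+1, (2|7)=+1; sign (−1)^0·+1^3·+1^8 = +1.
(a,b)_53: α=-4, u≡17; β=-2, v≡4 (mod 53); (17|53)=+1, (4|53)=+1; sign (−1)^0·+1^-2·+1^-4 = +1.
(a,b)_3: α=4, u≡1; β=4, v≡1 (mod 3); (1|3)=+1, (1|3)=+1; sign (−1)^0·+1^4·+1^4 = +1.
(a,b)_5: α=-6, u≡3; β=-1, v≡1 (mod 5); (3|5)=-1, (1|5)=+1; sign (−1)^0·-1^-1·+1^-6 = -1.
(a,b)_43: α=-4, u≡41; β=-2, v≡2 (mod 43); (41|43)=+1, (2|43)=-1; sign (−1)^0·+1^-2·-1^-4 = +1.
(a,b)_13: α=6, u≡2; β=2, v≡6 (mod 13); (2|13)=-1, (6|13)=-1; sign (−1)^0·-1^2·-1^6 = +1.
(-437, -8855 / ℚ) ramifies at {5, 19, 23, ∞}: a division algebra.

[5, 19, 23, inf]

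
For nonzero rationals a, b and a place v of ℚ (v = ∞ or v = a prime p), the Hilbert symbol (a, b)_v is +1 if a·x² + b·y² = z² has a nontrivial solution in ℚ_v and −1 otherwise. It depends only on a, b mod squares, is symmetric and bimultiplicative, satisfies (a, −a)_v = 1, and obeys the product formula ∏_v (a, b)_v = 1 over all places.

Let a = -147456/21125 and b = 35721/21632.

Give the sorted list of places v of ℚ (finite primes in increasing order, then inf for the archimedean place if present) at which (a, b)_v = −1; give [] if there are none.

[2, 5]

Mod squares: a ≡ -5, b ≡ 2. Check v ∈ {∞, 2, 3, 5, 7, 13}.
v=7: a=7^0·(≡1), b=7^2·(≡4) mod 7; (1|7)=+1, (4|7)=+1; (−1)^{0·2·3}·(+1)^2·(+1)^0 = +1.
v=3: a=3^2·(≡1), b=3^6·(≡2) mod 3; (1|3)=+1, (2|3)=-1; (−1)^{2·6·1}·(+1)^6·(-1)^2 = +1.
v=∞: -5 < 0 and 2 > 0  ⇒  (a,b)_∞ = +1.
v=13: a=13^-2·(≡2), b=13^-2·(≡8) mod 13; (2|13)=-1, (8|13)=-1; (−1)^{-2·-2·6}·(-1)^-2·(-1)^-2 = +1.
v=2: v_2(a)=14, v_2(b)=-7; units ≡ 3, 1 (mod 8); ε·ε+αω+βω = 1·0+14·0+-7·1 ≡ 1  ⇒  (a,b)_2 = -1.
v=5: a=5^-3·(≡1), b=5^0·(≡3) mod 5; (1|5)=+1, (3|5)=-1; (−1)^{-3·0·2}·(+1)^0·(-1)^-3 = -1.
(-5, 2 / ℚ) ramifies at {2, 5}: a division algebra.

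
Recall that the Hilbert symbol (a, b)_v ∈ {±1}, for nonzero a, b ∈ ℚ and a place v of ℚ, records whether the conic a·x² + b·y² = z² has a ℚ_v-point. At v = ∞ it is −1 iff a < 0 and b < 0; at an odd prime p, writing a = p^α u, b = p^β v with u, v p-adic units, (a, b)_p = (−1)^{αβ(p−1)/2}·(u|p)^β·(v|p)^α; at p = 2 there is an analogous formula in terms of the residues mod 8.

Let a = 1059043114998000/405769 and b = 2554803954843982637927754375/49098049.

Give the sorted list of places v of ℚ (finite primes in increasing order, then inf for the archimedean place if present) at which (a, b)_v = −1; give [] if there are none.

Mod squares: a ≡ 510655, b ≡ 23. Check v ∈ {∞, 2, 3, 5, 7, 11, 13, 17, 23, 41, 47, 53}.
v=11: a=11^2·(≡10), b=11^-2·(≡5) mod 11; (10|11)=-1, (5|11)=+1; (−1)^{2·-2·5}·(-1)^-2·(+1)^2 = +1.
v=∞: 510655 > 0 and 23 > 0  ⇒  (a,b)_∞ = +1.
v=23: a=23^2·(≡12), b=23^5·(≡2) mod 23; (12|23)=+1, (2|23)=+1; (−1)^{2·5·11}·(+1)^5·(+1)^2 = +1.
v=7: a=7^-4·(≡6), b=7^-4·(≡2) mod 7; (6|7)=-1, (2|7)=+1; (−1)^{-4·-4·3}·(-1)^-4·(+1)^-4 = +1.
v=13: a=13^-2·(≡6), b=13^-2·(≡9) mod 13; (6|13)=-1, (9|13)=+1; (−1)^{-2·-2·6}·(-1)^-2·(+1)^-2 = +1.
v=5: a=5^3·(≡1), b=5^4·(≡3) mod 5; (1|5)=+1, (3|5)=-1; (−1)^{3·4·2}·(+1)^4·(-1)^3 = -1.
v=41: a=41^1·(≡8), b=41^2·(≡36) mod 41; (8|41)=+1, (36|41)=+1; (−1)^{1·2·20}·(+1)^2·(+1)^1 = +1.
v=47: a=47^1·(≡4), b=47^2·(≡38) mod 47; (4|47)=+1, (38|47)=-1; (−1)^{1·2·23}·(+1)^2·(-1)^1 = -1.
v=2: v_2(a)=4, v_2(b)=0; units ≡ 7, 7 (mod 8); ε·ε+αω+βω = 1·1+4·0+0·0 ≡ 1  ⇒  (a,b)_2 = -1.
v=3: a=3^4·(≡1), b=3^6·(≡2) mod 3; (1|3)=+1, (2|3)=-1; (−1)^{4·6·1}·(+1)^6·(-1)^4 = +1.
v=53: a=53^1·(≡49), b=53^2·(≡14) mod 53; (49|53)=+1, (14|53)=-1; (−1)^{1·2·26}·(+1)^2·(-1)^1 = -1.
v=17: a=17^0·(≡1), b=17^4·(≡12) mod 17; (1|17)=+1, (12|17)=-1; (−1)^{0·4·8}·(+1)^4·(-1)^0 = +1.
(510655, 23 / ℚ) ramifies at {2, 5, 47, 53}: a division algebra.

[2, 5, 47, 53]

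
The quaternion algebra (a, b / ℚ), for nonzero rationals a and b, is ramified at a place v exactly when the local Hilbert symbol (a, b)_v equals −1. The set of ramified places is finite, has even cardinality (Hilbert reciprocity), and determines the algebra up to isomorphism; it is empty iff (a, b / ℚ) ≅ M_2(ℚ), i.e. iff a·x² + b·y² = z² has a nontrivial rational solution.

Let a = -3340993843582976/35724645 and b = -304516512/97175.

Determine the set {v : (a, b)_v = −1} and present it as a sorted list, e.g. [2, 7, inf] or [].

Mod squares: a ≡ -144670, b ≡ -28934. Check v ∈ {∞, 2, 3, 5, 7, 11, 13, 17, 23, 37, 41}.
v=37: a=37^3·(≡12), b=37^1·(≡8) mod 37; (12|37)=+1, (8|37)=-1; (−1)^{3·1·18}·(+1)^1·(-1)^3 = -1.
v=17: a=17^1·(≡10), b=17^1·(≡15) mod 17; (10|17)=-1, (15|17)=+1; (−1)^{1·1·8}·(-1)^1·(+1)^1 = -1.
v=7: a=7^2·(≡5), b=7^0·(≡1) mod 7; (5|7)=-1, (1|7)=+1; (−1)^{2·0·3}·(-1)^0·(+1)^2 = +1.
v=23: a=23^1·(≡16), b=23^-1·(≡11) mod 23; (16|23)=+1, (11|23)=-1; (−1)^{1·-1·11}·(+1)^-1·(-1)^1 = +1.
v=13: a=13^0·(≡7), b=13^-2·(≡4) mod 13; (7|13)=-1, (4|13)=+1; (−1)^{0·-2·6}·(-1)^-2·(+1)^0 = +1.
v=2: v_2(a)=11, v_2(b)=5; units ≡ 1, 5 (mod 8); ε·ε+αω+βω = 0·0+11·1+5·0 ≡ 1  ⇒  (a,b)_2 = -1.
v=5: a=5^-1·(≡1), b=5^-2·(≡4) mod 5; (1|5)=+1, (4|5)=+1; (−1)^{-1·-2·2}·(+1)^-2·(+1)^-1 = +1.
v=11: a=11^-2·(≡7), b=11^0·(≡8) mod 11; (7|11)=-1, (8|11)=-1; (−1)^{-2·0·5}·(-1)^0·(-1)^-2 = +1.
v=3: a=3^-10·(≡2), b=3^2·(≡1) mod 3; (2|3)=-1, (1|3)=+1; (−1)^{-10·2·1}·(-1)^2·(+1)^-10 = +1.
v=∞: -144670 < 0 and -28934 < 0  ⇒  (a,b)_∞ = -1.
v=41: a=41^2·(≡28), b=41^2·(≡30) mod 41; (28|41)=-1, (30|41)=-1; (−1)^{2·2·20}·(-1)^2·(-1)^2 = +1.
|Ram(-144670, -28934)| = 4, even; anisotropic at {2, 17, 37, ∞}.

[2, 17, 37, inf]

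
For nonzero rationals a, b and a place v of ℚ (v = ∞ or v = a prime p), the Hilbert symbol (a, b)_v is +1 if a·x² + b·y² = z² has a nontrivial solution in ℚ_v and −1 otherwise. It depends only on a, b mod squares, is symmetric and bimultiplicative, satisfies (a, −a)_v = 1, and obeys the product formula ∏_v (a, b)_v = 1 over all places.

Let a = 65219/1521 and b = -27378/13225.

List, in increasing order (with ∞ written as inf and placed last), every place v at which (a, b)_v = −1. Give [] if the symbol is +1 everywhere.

[]

Mod squares: a ≡ 11, b ≡ -2. Check v ∈ {∞, 2, 3, 5, 7, 11, 13, 23}.
v=23: a=23^0·(≡20), b=23^-2·(≡19) mod 23; (20|23)=-1, (19|23)=-1; (−1)^{0·-2·11}·(-1)^-2·(-1)^0 = +1.
v=13: a=13^-2·(≡7), b=13^2·(≡5) mod 13; (7|13)=-1, (5|13)=-1; (−1)^{-2·2·6}·(-1)^2·(-1)^-2 = +1.
v=∞: 11 > 0 and -2 < 0  ⇒  (a,b)_∞ = +1.
v=7: a=7^2·(≡4), b=7^0·(≡3) mod 7; (4|7)=+1, (3|7)=-1; (−1)^{2·0·3}·(+1)^0·(-1)^2 = +1.
v=11: a=11^3·(≡9), b=11^0·(≡4) mod 11; (9|11)=+1, (4|11)=+1; (−1)^{3·0·5}·(+1)^0·(+1)^3 = +1.
v=3: a=3^-2·(≡2), b=3^4·(≡1) mod 3; (2|3)=-1, (1|3)=+1; (−1)^{-2·4·1}·(-1)^4·(+1)^-2 = +1.
v=2: v_2(a)=0, v_2(b)=1; units ≡ 3, 7 (mod 8); ε·ε+αω+βω = 1·1+0·0+1·1 ≡ 0  ⇒  (a,b)_2 = +1.
v=5: a=5^0·(≡4), b=5^-2·(≡3) mod 5; (4|5)=+1, (3|5)=-1; (−1)^{0·-2·2}·(+1)^-2·(-1)^0 = +1.
Every local symbol is +1, so the conic 11·x² + -2·y² = z² has ℚ_v-points for all v and hence a ℚ-point; (a, b / ℚ) ≅ M_2(ℚ).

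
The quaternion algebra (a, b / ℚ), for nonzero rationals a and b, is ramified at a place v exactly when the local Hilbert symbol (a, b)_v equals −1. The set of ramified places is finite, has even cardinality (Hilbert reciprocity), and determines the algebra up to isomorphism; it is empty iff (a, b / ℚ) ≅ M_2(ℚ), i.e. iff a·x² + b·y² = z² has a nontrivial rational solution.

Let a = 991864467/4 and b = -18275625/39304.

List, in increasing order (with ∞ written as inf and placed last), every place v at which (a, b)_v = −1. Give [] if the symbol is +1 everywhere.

(a, b) ≡ (3, -34) mod (ℚ^×)²; places V = {2, 3, 5, 11, 17, 19, 29, ∞}.
(a,b)_19: α=2, u≡13; β=2, v≡4 (mod 19); (13|19)=-1, (4|19)=+1; sign (−1)^0·-1^2·+1^2 = +1.
(a,b)_29: α=2, u≡11; β=0, v≡13 (mod 29); (11|29)=-1, (13|29)=+1; sign (−1)^0·-1^0·+1^2 = +1.
(a,b)_11: α=2, u≡4; β=0, v≡6 (mod 11); (4|11)=+1, (6|11)=-1; sign (−1)^0·+1^0·-1^2 = +1.
(a,b)_3: α=3, u≡1; β=4, v≡2 (mod 3); (1|3)=+1, (2|3)=-1; sign (−1)^0·+1^4·-1^3 = -1.
(a,b)_17: α=0, u≡7; β=-3, v≡9 (mod 17); (7|17)=-1, (9|17)=+1; sign (−1)^0·-1^-3·+1^0 = -1.
(a,b)_5: α=0, u≡3; β=4, v≡1 (mod 5); (3|5)=-1, (1|5)=+1; sign (−1)^0·-1^4·+1^0 = +1.
(a,b)_2: α=-2, β=-3; u≡3, v≡7 (mod 8); ε(u)ε(v)=1·1, αω(v)=-2·0, βω(u)=-3·1; sum ≡ 0  ⇒  +1.
(a,b)_∞: sgn(3)=+, sgn(-34)=−, so +1.
(3, -34 / ℚ) ramifies at {3, 17}: a division algebra.

[3, 17]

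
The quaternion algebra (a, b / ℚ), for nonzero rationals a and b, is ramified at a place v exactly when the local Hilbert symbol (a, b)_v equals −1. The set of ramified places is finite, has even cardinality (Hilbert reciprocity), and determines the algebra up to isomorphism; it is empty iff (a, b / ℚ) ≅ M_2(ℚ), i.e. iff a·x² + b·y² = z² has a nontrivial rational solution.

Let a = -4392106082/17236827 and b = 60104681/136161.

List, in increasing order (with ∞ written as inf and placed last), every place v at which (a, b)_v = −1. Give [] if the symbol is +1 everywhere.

[3, 7, 13, 23]

(a, b) ≡ (-10374, 161) mod (ℚ^×)²; places V = {2, 3, 7, 13, 17, 19, 23, 41, 47, ∞}.
(a,b)_19: α=1, u≡17; β=0, v≡17 (mod 19); (17|19)=+1, (17|19)=+1; sign (−1)^0·+1^0·+1^1 = +1.
(a,b)_13: α=1, u≡6; β=2, v≡5 (mod 13); (6|13)=-1, (5|13)=-1; sign (−1)^0·-1^2·-1^1 = -1.
(a,b)_2: α=1, β=0; u≡5, v≡1 (mod 8); ε(u)ε(v)=0·0, αω(v)=1·0, βω(u)=0·1; sum ≡ 0  ⇒  +1.
(a,b)_47: α=-2, u≡20; β=2, v≡45 (mod 47); (20|47)=-1, (45|47)=-1; sign (−1)^0·-1^2·-1^-2 = +1.
(a,b)_17: α=-2, u≡9; β=0, v≡1 (mod 17); (9|17)=+1, (1|17)=+1; sign (−1)^0·+1^0·+1^-2 = +1.
(a,b)_∞: sgn(-10374)=−, sgn(161)=+, so +1.
(a,b)_41: α=0, u≡1; β=-2, v≡7 (mod 41); (1|41)=+1, (7|41)=-1; sign (−1)^0·+1^-2·-1^0 = +1.
(a,b)_3: α=-3, u≡1; β=-4, v≡2 (mod 3); (1|3)=+1, (2|3)=-1; sign (−1)^0·+1^-4·-1^-3 = -1.
(a,b)_23: α=2, u≡11; β=1, v≡10 (mod 23); (11|23)=-1, (10|23)=-1; sign (−1)^0·-1^1·-1^2 = -1.
(a,b)_7: α=5, u≡2; β=1, v≡2 (mod 7); (2|7)=+1, (2|7)=+1; sign (−1)^1·+1^1·+1^5 = -1.
|Ram(-10374, 161)| = 4, even; anisotropic at {3, 7, 13, 23}.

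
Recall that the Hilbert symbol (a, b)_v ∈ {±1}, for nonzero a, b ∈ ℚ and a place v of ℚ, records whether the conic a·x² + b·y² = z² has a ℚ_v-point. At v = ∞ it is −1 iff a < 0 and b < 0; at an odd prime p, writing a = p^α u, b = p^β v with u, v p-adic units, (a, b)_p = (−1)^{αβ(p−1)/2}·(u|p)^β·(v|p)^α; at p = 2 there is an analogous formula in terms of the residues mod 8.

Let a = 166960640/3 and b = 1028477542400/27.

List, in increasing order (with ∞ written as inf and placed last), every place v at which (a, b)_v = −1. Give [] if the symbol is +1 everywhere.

(a, b) ≡ (330, 42) mod (ℚ^×)²; places V = {2, 3, 5, 7, 11, ∞}.
(a,b)_7: α=2, u≡4; β=3, v≡3 (mod 7); (4|7)=+1, (3|7)=-1; sign (−1)^0·+1^3·-1^2 = +1.
(a,b)_3: α=-1, u≡2; β=-3, v≡2 (mod 3); (2|3)=-1, (2|3)=-1; sign (−1)^1·-1^-3·-1^-1 = -1.
(a,b)_2: α=9, β=13; u≡5, v≡5 (mod 8); ε(u)ε(v)=0·0, αω(v)=9·1, βω(u)=13·1; sum ≡ 0  ⇒  +1.
(a,b)_∞: sgn(330)=+, sgn(42)=+, so +1.
(a,b)_5: α=1, u≡1; β=2, v≡3 (mod 5); (1|5)=+1, (3|5)=-1; sign (−1)^0·+1^2·-1^1 = -1.
(a,b)_11: α=3, u≡6; β=4, v≡3 (mod 11); (6|11)=-1, (3|11)=+1; sign (−1)^0·-1^4·+1^3 = +1.
Ram(330, 42) = {3, 5}; no ℚ_3-point on the conic.

[3, 5]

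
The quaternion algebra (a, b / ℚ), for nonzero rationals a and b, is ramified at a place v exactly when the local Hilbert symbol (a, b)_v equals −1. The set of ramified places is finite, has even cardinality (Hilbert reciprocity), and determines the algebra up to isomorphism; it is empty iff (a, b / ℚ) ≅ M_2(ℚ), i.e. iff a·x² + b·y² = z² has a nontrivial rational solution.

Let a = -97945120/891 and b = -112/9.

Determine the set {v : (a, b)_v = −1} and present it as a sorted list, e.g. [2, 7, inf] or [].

[5, 7, 13, inf]

(a, b) ≡ (-1430, -7) mod (ℚ^×)²; places V = {2, 3, 5, 7, 11, 13, 31, ∞}.
(a,b)_11: α=-1, u≡6; β=0, v≡1 (mod 11); (6|11)=-1, (1|11)=+1; sign (−1)^0·-1^0·+1^-1 = +1.
(a,b)_∞: sgn(-1430)=−, sgn(-7)=−, so -1.
(a,b)_13: α=1, u≡2; β=0, v≡2 (mod 13); (2|13)=-1, (2|13)=-1; sign (−1)^0·-1^0·-1^1 = -1.
(a,b)_5: α=1, u≡1; β=0, v≡2 (mod 5); (1|5)=+1, (2|5)=-1; sign (−1)^0·+1^0·-1^1 = -1.
(a,b)_7: α=2, u≡6; β=1, v≡6 (mod 7); (6|7)=-1, (6|7)=-1; sign (−1)^0·-1^1·-1^2 = -1.
(a,b)_2: α=5, β=4; u≡5, v≡1 (mod 8); ε(u)ε(v)=0·0, αω(v)=5·0, βω(u)=4·1; sum ≡ 0  ⇒  +1.
(a,b)_31: α=2, u≡30; β=0, v≡22 (mod 31); (30|31)=-1, (22|31)=-1; sign (−1)^0·-1^0·-1^2 = +1.
(a,b)_3: α=-4, u≡1; β=-2, v≡2 (mod 3); (1|3)=+1, (2|3)=-1; sign (−1)^0·+1^-2·-1^-4 = +1.
Ram(-1430, -7) = {5, 7, 13, ∞}; no ℚ_5-point on the conic.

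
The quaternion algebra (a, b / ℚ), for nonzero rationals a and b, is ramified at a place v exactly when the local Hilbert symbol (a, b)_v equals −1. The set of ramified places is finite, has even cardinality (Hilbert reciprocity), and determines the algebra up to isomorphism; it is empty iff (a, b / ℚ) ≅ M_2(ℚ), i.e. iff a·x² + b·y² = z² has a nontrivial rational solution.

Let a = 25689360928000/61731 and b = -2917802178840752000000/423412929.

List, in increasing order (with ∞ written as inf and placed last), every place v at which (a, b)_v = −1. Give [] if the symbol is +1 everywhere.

Mod squares: a ≡ 15295, b ≡ -203. Check v ∈ {∞, 2, 3, 5, 7, 11, 19, 23, 29}.
v=29: a=29^2·(≡8), b=29^5·(≡20) mod 29; (8|29)=-1, (20|29)=+1; (−1)^{2·5·14}·(-1)^5·(+1)^2 = -1.
v=11: a=11^2·(≡1), b=11^0·(≡10) mod 11; (1|11)=+1, (10|11)=-1; (−1)^{2·0·5}·(+1)^0·(-1)^2 = +1.
v=5: a=5^3·(≡4), b=5^6·(≡3) mod 5; (4|5)=+1, (3|5)=-1; (−1)^{3·6·2}·(+1)^6·(-1)^3 = -1.
v=3: a=3^-2·(≡1), b=3^-2·(≡1) mod 3; (1|3)=+1, (1|3)=+1; (−1)^{-2·-2·1}·(+1)^-2·(+1)^-2 = +1.
v=19: a=19^-3·(≡1), b=19^-6·(≡17) mod 19; (1|19)=+1, (17|19)=+1; (−1)^{-3·-6·9}·(+1)^-6·(+1)^-3 = +1.
v=2: v_2(a)=8, v_2(b)=10; units ≡ 7, 5 (mod 8); ε·ε+αω+βω = 1·0+8·1+10·0 ≡ 0  ⇒  (a,b)_2 = +1.
v=23: a=23^1·(≡11), b=23^2·(≡18) mod 23; (11|23)=-1, (18|23)=+1; (−1)^{1·2·11}·(-1)^2·(+1)^1 = +1.
v=∞: 15295 > 0 and -203 < 0  ⇒  (a,b)_∞ = +1.
v=7: a=7^3·(≡1), b=7^5·(≡3) mod 7; (1|7)=+1, (3|7)=-1; (−1)^{3·5·3}·(+1)^5·(-1)^3 = +1.
Ram(15295, -203) = {5, 29}; no ℚ_5-point on the conic.

[5, 29]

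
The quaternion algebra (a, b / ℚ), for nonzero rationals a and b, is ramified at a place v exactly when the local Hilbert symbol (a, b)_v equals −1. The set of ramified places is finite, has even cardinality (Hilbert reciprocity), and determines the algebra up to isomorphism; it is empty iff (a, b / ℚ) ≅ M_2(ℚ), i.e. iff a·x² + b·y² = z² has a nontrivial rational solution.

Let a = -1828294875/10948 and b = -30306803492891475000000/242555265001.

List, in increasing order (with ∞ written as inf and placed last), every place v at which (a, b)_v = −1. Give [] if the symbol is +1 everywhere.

(a, b) ≡ (-1519035, -51) mod (ℚ^×)²; places V = {2, 3, 5, 7, 11, 17, 19, 23, 37, ∞}.
(a,b)_11: α=4, u≡10; β=8, v≡4 (mod 11); (10|11)=-1, (4|11)=+1; sign (−1)^0·-1^8·+1^4 = +1.
(a,b)_5: α=3, u≡2; β=8, v≡4 (mod 5); (2|5)=-1, (4|5)=+1; sign (−1)^0·-1^8·+1^3 = +1.
(a,b)_23: α=-1, u≡5; β=-4, v≡3 (mod 23); (5|23)=-1, (3|23)=+1; sign (−1)^0·-1^-4·+1^-1 = +1.
(a,b)_17: α=-1, u≡3; β=1, v≡6 (mod 17); (3|17)=-1, (6|17)=-1; sign (−1)^0·-1^1·-1^-1 = +1.
(a,b)_∞: sgn(-1519035)=−, sgn(-51)=−, so -1.
(a,b)_2: α=-2, β=6; u≡5, v≡5 (mod 8); ε(u)ε(v)=0·0, αω(v)=-2·1, βω(u)=6·1; sum ≡ 0  ⇒  +1.
(a,b)_7: α=-1, u≡2; β=-4, v≡3 (mod 7); (2|7)=+1, (3|7)=-1; sign (−1)^0·+1^-4·-1^-1 = -1.
(a,b)_19: α=0, u≡14; β=-2, v≡11 (mod 19); (14|19)=-1, (11|19)=+1; sign (−1)^0·-1^-2·+1^0 = +1.
(a,b)_37: α=1, u≡15; β=2, v≡8 (mod 37); (15|37)=-1, (8|37)=-1; sign (−1)^0·-1^2·-1^1 = -1.
(a,b)_3: α=3, u≡1; β=5, v≡1 (mod 3); (1|3)=+1, (1|3)=+1; sign (−1)^1·+1^5·+1^3 = -1.
Ram(-1519035, -51) = {3, 7, 37, ∞}; no ℚ_3-point on the conic.

[3, 7, 37, inf]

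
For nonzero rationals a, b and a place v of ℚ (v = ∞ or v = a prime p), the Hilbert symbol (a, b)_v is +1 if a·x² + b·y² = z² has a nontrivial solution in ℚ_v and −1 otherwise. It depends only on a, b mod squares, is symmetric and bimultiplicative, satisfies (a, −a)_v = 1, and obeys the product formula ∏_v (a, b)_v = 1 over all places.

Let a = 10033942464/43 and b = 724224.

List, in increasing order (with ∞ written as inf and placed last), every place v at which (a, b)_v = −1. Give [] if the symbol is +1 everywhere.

Mod squares: a ≡ 15286973, b ≡ 2829. Check v ∈ {∞, 2, 3, 7, 13, 23, 29, 41, 43}.
v=43: a=43^-1·(≡7), b=43^0·(≡18) mod 43; (7|43)=-1, (18|43)=-1; (−1)^{-1·0·21}·(-1)^0·(-1)^-1 = -1.
v=7: a=7^2·(≡4), b=7^0·(≡4) mod 7; (4|7)=+1, (4|7)=+1; (−1)^{2·0·3}·(+1)^0·(+1)^2 = +1.
v=41: a=41^1·(≡37), b=41^1·(≡34) mod 41; (37|41)=+1, (34|41)=-1; (−1)^{1·1·20}·(+1)^1·(-1)^1 = -1.
v=3: a=3^2·(≡2), b=3^1·(≡1) mod 3; (2|3)=-1, (1|3)=+1; (−1)^{2·1·1}·(-1)^1·(+1)^2 = -1.
v=29: a=29^1·(≡25), b=29^0·(≡7) mod 29; (25|29)=+1, (7|29)=+1; (−1)^{1·0·14}·(+1)^0·(+1)^1 = +1.
v=23: a=23^1·(≡22), b=23^1·(≡1) mod 23; (22|23)=-1, (1|23)=+1; (−1)^{1·1·11}·(-1)^1·(+1)^1 = +1.
v=13: a=13^1·(≡2), b=13^0·(≡7) mod 13; (2|13)=-1, (7|13)=-1; (−1)^{1·0·6}·(-1)^0·(-1)^1 = -1.
v=2: v_2(a)=6, v_2(b)=8; units ≡ 5, 5 (mod 8); ε·ε+αω+βω = 0·0+6·1+8·1 ≡ 0  ⇒  (a,b)_2 = +1.
v=∞: 15286973 > 0 and 2829 > 0  ⇒  (a,b)_∞ = +1.
(15286973, 2829 / ℚ) ramifies at {3, 13, 41, 43}: a division algebra.

[3, 13, 41, 43]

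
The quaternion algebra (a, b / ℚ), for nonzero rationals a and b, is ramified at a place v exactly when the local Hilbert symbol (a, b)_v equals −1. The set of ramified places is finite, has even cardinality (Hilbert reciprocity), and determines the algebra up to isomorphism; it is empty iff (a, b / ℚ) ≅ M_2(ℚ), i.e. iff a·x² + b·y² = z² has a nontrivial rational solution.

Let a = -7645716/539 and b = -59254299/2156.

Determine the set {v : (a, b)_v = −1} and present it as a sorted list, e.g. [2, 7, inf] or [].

Mod squares: a ≡ -2431, b ≡ -75361. Check v ∈ {∞, 2, 3, 7, 11, 13, 17, 31}.
v=∞: -2431 < 0 and -75361 < 0  ⇒  (a,b)_∞ = -1.
v=11: a=11^-1·(≡2), b=11^-1·(≡8) mod 11; (2|11)=-1, (8|11)=-1; (−1)^{-1·-1·5}·(-1)^-1·(-1)^-1 = -1.
v=13: a=13^1·(≡11), b=13^1·(≡1) mod 13; (11|13)=-1, (1|13)=+1; (−1)^{1·1·6}·(-1)^1·(+1)^1 = -1.
v=31: a=31^2·(≡19), b=31^3·(≡7) mod 31; (19|31)=+1, (7|31)=+1; (−1)^{2·3·15}·(+1)^3·(+1)^2 = +1.
v=7: a=7^-2·(≡5), b=7^-2·(≡4) mod 7; (5|7)=-1, (4|7)=+1; (−1)^{-2·-2·3}·(-1)^-2·(+1)^-2 = +1.
v=3: a=3^2·(≡2), b=3^2·(≡2) mod 3; (2|3)=-1, (2|3)=-1; (−1)^{2·2·1}·(-1)^2·(-1)^2 = +1.
v=17: a=17^1·(≡6), b=17^1·(≡1) mod 17; (6|17)=-1, (1|17)=+1; (−1)^{1·1·8}·(-1)^1·(+1)^1 = -1.
v=2: v_2(a)=2, v_2(b)=-2; units ≡ 1, 7 (mod 8); ε·ε+αω+βω = 0·1+2·0+-2·0 ≡ 0  ⇒  (a,b)_2 = +1.
Ram(-2431, -75361) = {11, 13, 17, ∞}; no ℚ_11-point on the conic.

[11, 13, 17, inf]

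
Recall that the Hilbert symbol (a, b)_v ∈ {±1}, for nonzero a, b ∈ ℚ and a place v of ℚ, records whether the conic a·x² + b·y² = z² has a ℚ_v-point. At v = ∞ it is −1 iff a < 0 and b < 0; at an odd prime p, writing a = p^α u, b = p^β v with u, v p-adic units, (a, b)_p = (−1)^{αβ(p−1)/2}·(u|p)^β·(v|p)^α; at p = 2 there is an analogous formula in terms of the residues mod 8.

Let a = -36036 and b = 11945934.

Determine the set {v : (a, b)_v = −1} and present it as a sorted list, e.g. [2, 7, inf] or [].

Mod squares: a ≡ -1001, b ≡ 7854. Check v ∈ {∞, 2, 3, 7, 11, 13, 17}.
v=13: a=13^1·(≡10), b=13^2·(≡5) mod 13; (10|13)=+1, (5|13)=-1; (−1)^{1·2·6}·(+1)^2·(-1)^1 = -1.
v=7: a=7^1·(≡4), b=7^1·(≡4) mod 7; (4|7)=+1, (4|7)=+1; (−1)^{1·1·3}·(+1)^1·(+1)^1 = -1.
v=17: a=17^0·(≡4), b=17^1·(≡7) mod 17; (4|17)=+1, (7|17)=-1; (−1)^{0·1·8}·(+1)^1·(-1)^0 = +1.
v=11: a=11^1·(≡2), b=11^1·(≡8) mod 11; (2|11)=-1, (8|11)=-1; (−1)^{1·1·5}·(-1)^1·(-1)^1 = -1.
v=3: a=3^2·(≡1), b=3^3·(≡2) mod 3; (1|3)=+1, (2|3)=-1; (−1)^{2·3·1}·(+1)^3·(-1)^2 = +1.
v=∞: -1001 < 0 and 7854 > 0  ⇒  (a,b)_∞ = +1.
v=2: v_2(a)=2, v_2(b)=1; units ≡ 7, 7 (mod 8); ε·ε+αω+βω = 1·1+2·0+1·0 ≡ 1  ⇒  (a,b)_2 = -1.
(-1001, 7854 / ℚ) ramifies at {2, 7, 11, 13}: a division algebra.

[2, 7, 11, 13]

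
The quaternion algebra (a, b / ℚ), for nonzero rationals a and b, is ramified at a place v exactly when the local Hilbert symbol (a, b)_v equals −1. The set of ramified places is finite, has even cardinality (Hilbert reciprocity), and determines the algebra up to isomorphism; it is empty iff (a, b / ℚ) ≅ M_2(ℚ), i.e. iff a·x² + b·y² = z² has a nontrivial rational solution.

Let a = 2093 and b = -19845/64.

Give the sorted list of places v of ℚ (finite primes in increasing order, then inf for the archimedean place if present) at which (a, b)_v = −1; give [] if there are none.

(a, b) ≡ (2093, -5) mod (ℚ^×)²; places V = {2, 3, 5, 7, 13, 23, ∞}.
(a,b)_∞: sgn(2093)=+, sgn(-5)=−, so +1.
(a,b)_2: α=0, β=-6; u≡5, v≡3 (mod 8); ε(u)ε(v)=0·1, αω(v)=0·1, βω(u)=-6·1; sum ≡ 0  ⇒  +1.
(a,b)_23: α=1, u≡22; β=0, v≡13 (mod 23); (22|23)=-1, (13|23)=+1; sign (−1)^0·-1^0·+1^1 = +1.
(a,b)_13: α=1, u≡5; β=0, v≡7 (mod 13); (5|13)=-1, (7|13)=-1; sign (−1)^0·-1^0·-1^1 = -1.
(a,b)_3: α=0, u≡2; β=4, v≡1 (mod 3); (2|3)=-1, (1|3)=+1; sign (−1)^0·-1^4·+1^0 = +1.
(a,b)_5: α=0, u≡3; β=1, v≡4 (mod 5); (3|5)=-1, (4|5)=+1; sign (−1)^0·-1^1·+1^0 = -1.
(a,b)_7: α=1, u≡5; β=2, v≡1 (mod 7); (5|7)=-1, (1|7)=+1; sign (−1)^0·-1^2·+1^1 = +1.
Ram(2093, -5) = {5, 13}; no ℚ_5-point on the conic.

[5, 13]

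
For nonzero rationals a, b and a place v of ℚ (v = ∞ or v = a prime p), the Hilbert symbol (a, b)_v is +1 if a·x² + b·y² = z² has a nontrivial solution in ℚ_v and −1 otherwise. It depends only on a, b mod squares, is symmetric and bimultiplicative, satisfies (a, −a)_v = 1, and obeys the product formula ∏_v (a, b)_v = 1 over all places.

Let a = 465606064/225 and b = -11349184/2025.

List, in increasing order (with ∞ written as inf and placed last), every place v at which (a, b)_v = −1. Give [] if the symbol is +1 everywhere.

(a, b) ≡ (240499, -3619) mod (ℚ^×)²; places V = {2, 3, 5, 7, 11, 17, 43, 47, ∞}.
(a,b)_5: α=-2, u≡1; β=-2, v≡1 (mod 5); (1|5)=+1, (1|5)=+1; sign (−1)^0·+1^-2·+1^-2 = +1.
(a,b)_2: α=4, β=6; u≡3, v≡5 (mod 8); ε(u)ε(v)=1·0, αω(v)=4·1, βω(u)=6·1; sum ≡ 0  ⇒  +1.
(a,b)_3: α=-2, u≡1; β=-4, v≡2 (mod 3); (1|3)=+1, (2|3)=-1; sign (−1)^0·+1^-4·-1^-2 = +1.
(a,b)_47: α=1, u≡43; β=1, v≡27 (mod 47); (43|47)=-1, (27|47)=+1; sign (−1)^1·-1^1·+1^1 = +1.
(a,b)_43: α=1, u≡39; β=0, v≡16 (mod 43); (39|43)=-1, (16|43)=+1; sign (−1)^0·-1^0·+1^1 = +1.
(a,b)_7: α=1, u≡4; β=3, v≡4 (mod 7); (4|7)=+1, (4|7)=+1; sign (−1)^1·+1^3·+1^1 = -1.
(a,b)_17: α=1, u≡7; β=0, v≡8 (mod 17); (7|17)=-1, (8|17)=+1; sign (−1)^0·-1^0·+1^1 = +1.
(a,b)_11: α=2, u≡6; β=1, v≡1 (mod 11); (6|11)=-1, (1|11)=+1; sign (−1)^0·-1^1·+1^2 = -1.
(a,b)_∞: sgn(240499)=+, sgn(-3619)=−, so +1.
|Ram(240499, -3619)| = 2, even; anisotropic at {7, 11}.

[7, 11]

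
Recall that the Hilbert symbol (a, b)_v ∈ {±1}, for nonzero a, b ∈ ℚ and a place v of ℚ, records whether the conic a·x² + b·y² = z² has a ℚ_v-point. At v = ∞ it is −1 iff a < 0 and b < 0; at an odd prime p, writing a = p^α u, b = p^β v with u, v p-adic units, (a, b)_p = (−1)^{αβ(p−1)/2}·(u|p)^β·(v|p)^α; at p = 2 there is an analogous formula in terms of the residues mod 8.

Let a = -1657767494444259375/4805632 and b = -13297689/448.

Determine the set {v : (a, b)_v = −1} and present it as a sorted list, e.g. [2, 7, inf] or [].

[3, 5, 29, inf]

Mod squares: a ≡ -195, b ≡ -127687. Check v ∈ {∞, 2, 3, 5, 7, 13, 17, 19, 29, 37}.
v=∞: -195 < 0 and -127687 < 0  ⇒  (a,b)_∞ = -1.
v=17: a=17^2·(≡2), b=17^1·(≡12) mod 17; (2|17)=+1, (12|17)=-1; (−1)^{2·1·8}·(+1)^1·(-1)^2 = +1.
v=29: a=29^2·(≡10), b=29^1·(≡5) mod 29; (10|29)=-1, (5|29)=+1; (−1)^{2·1·14}·(-1)^1·(+1)^2 = -1.
v=5: a=5^5·(≡1), b=5^0·(≡2) mod 5; (1|5)=+1, (2|5)=-1; (−1)^{5·0·2}·(+1)^0·(-1)^5 = -1.
v=19: a=19^-2·(≡18), b=19^0·(≡8) mod 19; (18|19)=-1, (8|19)=-1; (−1)^{-2·0·9}·(-1)^0·(-1)^-2 = +1.
v=3: a=3^13·(≡1), b=3^6·(≡2) mod 3; (1|3)=+1, (2|3)=-1; (−1)^{13·6·1}·(+1)^6·(-1)^13 = -1.
v=2: v_2(a)=-10, v_2(b)=-6; units ≡ 5, 1 (mod 8); ε·ε+αω+βω = 0·0+-10·0+-6·1 ≡ 0  ⇒  (a,b)_2 = +1.
v=7: a=7^0·(≡2), b=7^-1·(≡1) mod 7; (2|7)=+1, (1|7)=+1; (−1)^{0·-1·3}·(+1)^-1·(+1)^0 = +1.
v=37: a=37^2·(≡16), b=37^1·(≡33) mod 37; (16|37)=+1, (33|37)=+1; (−1)^{2·1·18}·(+1)^1·(+1)^2 = +1.
v=13: a=13^-1·(≡2), b=13^0·(≡4) mod 13; (2|13)=-1, (4|13)=+1; (−1)^{-1·0·6}·(-1)^0·(+1)^-1 = +1.
Ram(-195, -127687) = {3, 5, 29, ∞}; no ℚ_3-point on the conic.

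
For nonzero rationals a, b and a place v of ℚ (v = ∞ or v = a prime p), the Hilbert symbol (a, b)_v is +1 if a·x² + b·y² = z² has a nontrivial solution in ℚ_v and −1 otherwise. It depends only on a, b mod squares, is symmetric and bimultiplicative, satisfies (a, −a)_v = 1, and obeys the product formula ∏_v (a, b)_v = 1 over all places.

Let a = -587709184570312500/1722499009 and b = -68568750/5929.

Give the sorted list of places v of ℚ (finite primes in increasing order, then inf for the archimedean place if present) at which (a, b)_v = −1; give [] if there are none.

Mod squares: a ≡ -5, b ≡ -12190. Check v ∈ {∞, 2, 3, 5, 7, 11, 23, 53}.
v=53: a=53^2·(≡2), b=53^1·(≡18) mod 53; (2|53)=-1, (18|53)=-1; (−1)^{2·1·26}·(-1)^1·(-1)^2 = -1.
v=23: a=23^2·(≡2), b=23^1·(≡21) mod 23; (2|23)=+1, (21|23)=-1; (−1)^{2·1·11}·(+1)^1·(-1)^2 = +1.
v=3: a=3^4·(≡1), b=3^2·(≡2) mod 3; (1|3)=+1, (2|3)=-1; (−1)^{4·2·1}·(+1)^2·(-1)^4 = +1.
v=∞: -5 < 0 and -12190 < 0  ⇒  (a,b)_∞ = -1.
v=7: a=7^-6·(≡1), b=7^-2·(≡1) mod 7; (1|7)=+1, (1|7)=+1; (−1)^{-6·-2·3}·(+1)^-2·(+1)^-6 = +1.
v=2: v_2(a)=2, v_2(b)=1; units ≡ 3, 1 (mod 8); ε·ε+αω+βω = 1·0+2·0+1·1 ≡ 1  ⇒  (a,b)_2 = -1.
v=11: a=11^-4·(≡2), b=11^-2·(≡5) mod 11; (2|11)=-1, (5|11)=+1; (−1)^{-4·-2·5}·(-1)^-2·(+1)^-4 = +1.
v=5: a=5^13·(≡4), b=5^5·(≡2) mod 5; (4|5)=+1, (2|5)=-1; (−1)^{13·5·2}·(+1)^5·(-1)^13 = -1.
Ram(-5, -12190) = {2, 5, 53, ∞}; no ℚ_2-point on the conic.

[2, 5, 53, inf]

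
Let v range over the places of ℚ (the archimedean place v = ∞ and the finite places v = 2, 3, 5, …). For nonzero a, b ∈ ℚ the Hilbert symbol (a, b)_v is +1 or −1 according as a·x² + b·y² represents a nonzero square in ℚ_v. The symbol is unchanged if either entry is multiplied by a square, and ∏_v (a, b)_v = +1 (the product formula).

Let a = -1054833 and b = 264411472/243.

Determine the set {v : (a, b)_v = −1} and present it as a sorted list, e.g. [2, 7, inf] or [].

[2, 3, 13, 47]

Mod squares: a ≡ -1054833, b ≡ 49577151. Check v ∈ {∞, 2, 3, 13, 17, 37, 43, 47}.
v=2: v_2(a)=0, v_2(b)=4; units ≡ 7, 7 (mod 8); ε·ε+αω+βω = 1·1+0·0+4·0 ≡ 1  ⇒  (a,b)_2 = -1.
v=47: a=47^0·(≡35), b=47^1·(≡8) mod 47; (35|47)=-1, (8|47)=+1; (−1)^{0·1·23}·(-1)^1·(+1)^0 = -1.
v=13: a=13^1·(≡5), b=13^1·(≡10) mod 13; (5|13)=-1, (10|13)=+1; (−1)^{1·1·6}·(-1)^1·(+1)^1 = -1.
v=17: a=17^1·(≡1), b=17^1·(≡2) mod 17; (1|17)=+1, (2|17)=+1; (−1)^{1·1·8}·(+1)^1·(+1)^1 = +1.
v=43: a=43^1·(≡22), b=43^1·(≡16) mod 43; (22|43)=-1, (16|43)=+1; (−1)^{1·1·21}·(-1)^1·(+1)^1 = +1.
v=∞: -1054833 < 0 and 49577151 > 0  ⇒  (a,b)_∞ = +1.
v=37: a=37^1·(≡18), b=37^1·(≡23) mod 37; (18|37)=-1, (23|37)=-1; (−1)^{1·1·18}·(-1)^1·(-1)^1 = +1.
v=3: a=3^1·(≡1), b=3^-5·(≡1) mod 3; (1|3)=+1, (1|3)=+1; (−1)^{1·-5·1}·(+1)^-5·(+1)^1 = -1.
Ram(-1054833, 49577151) = {2, 3, 13, 47}; no ℚ_2-point on the conic.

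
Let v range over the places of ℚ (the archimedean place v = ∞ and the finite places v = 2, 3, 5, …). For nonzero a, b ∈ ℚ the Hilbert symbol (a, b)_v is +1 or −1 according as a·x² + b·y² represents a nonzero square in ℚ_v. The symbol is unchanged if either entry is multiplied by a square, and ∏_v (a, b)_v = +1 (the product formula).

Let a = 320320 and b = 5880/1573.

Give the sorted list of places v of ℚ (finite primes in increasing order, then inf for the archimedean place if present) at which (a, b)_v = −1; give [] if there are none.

Mod squares: a ≡ 5005, b ≡ 390. Check v ∈ {∞, 2, 3, 5, 7, 11, 13}.
v=11: a=11^1·(≡3), b=11^-2·(≡3) mod 11; (3|11)=+1, (3|11)=+1; (−1)^{1·-2·5}·(+1)^-2·(+1)^1 = +1.
v=2: v_2(a)=6, v_2(b)=3; units ≡ 5, 3 (mod 8); ε·ε+αω+βω = 0·1+6·1+3·1 ≡ 1  ⇒  (a,b)_2 = -1.
v=7: a=7^1·(≡1), b=7^2·(≡3) mod 7; (1|7)=+1, (3|7)=-1; (−1)^{1·2·3}·(+1)^2·(-1)^1 = -1.
v=∞: 5005 > 0 and 390 > 0  ⇒  (a,b)_∞ = +1.
v=3: a=3^0·(≡1), b=3^1·(≡1) mod 3; (1|3)=+1, (1|3)=+1; (−1)^{0·1·1}·(+1)^1·(+1)^0 = +1.
v=5: a=5^1·(≡4), b=5^1·(≡2) mod 5; (4|5)=+1, (2|5)=-1; (−1)^{1·1·2}·(+1)^1·(-1)^1 = -1.
v=13: a=13^1·(≡5), b=13^-1·(≡1) mod 13; (5|13)=-1, (1|13)=+1; (−1)^{1·-1·6}·(-1)^-1·(+1)^1 = -1.
|Ram(5005, 390)| = 4, even; anisotropic at {2, 5, 7, 13}.

[2, 5, 7, 13]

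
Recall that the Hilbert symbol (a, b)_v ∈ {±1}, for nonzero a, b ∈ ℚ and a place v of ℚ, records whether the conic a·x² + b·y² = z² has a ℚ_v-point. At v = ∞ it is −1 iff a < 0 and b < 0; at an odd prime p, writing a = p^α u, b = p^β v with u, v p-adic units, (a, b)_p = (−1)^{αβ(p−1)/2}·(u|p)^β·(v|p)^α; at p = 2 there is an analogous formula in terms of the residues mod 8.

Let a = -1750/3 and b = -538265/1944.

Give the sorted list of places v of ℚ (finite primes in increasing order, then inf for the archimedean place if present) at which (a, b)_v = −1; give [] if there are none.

Mod squares: a ≡ -210, b ≡ -390. Check v ∈ {∞, 2, 3, 5, 7, 13}.
v=2: v_2(a)=1, v_2(b)=-3; units ≡ 7, 5 (mod 8); ε·ε+αω+βω = 1·0+1·1+-3·0 ≡ 1  ⇒  (a,b)_2 = -1.
v=∞: -210 < 0 and -390 < 0  ⇒  (a,b)_∞ = -1.
v=3: a=3^-1·(≡2), b=3^-5·(≡2) mod 3; (2|3)=-1, (2|3)=-1; (−1)^{-1·-5·1}·(-1)^-5·(-1)^-1 = -1.
v=7: a=7^1·(≡3), b=7^2·(≡1) mod 7; (3|7)=-1, (1|7)=+1; (−1)^{1·2·3}·(-1)^2·(+1)^1 = +1.
v=5: a=5^3·(≡2), b=5^1·(≡3) mod 5; (2|5)=-1, (3|5)=-1; (−1)^{3·1·2}·(-1)^1·(-1)^3 = +1.
v=13: a=13^0·(≡6), b=13^3·(≡4) mod 13; (6|13)=-1, (4|13)=+1; (−1)^{0·3·6}·(-1)^3·(+1)^0 = -1.
(-210, -390 / ℚ) ramifies at {2, 3, 13, ∞}: a division algebra.

[2, 3, 13, inf]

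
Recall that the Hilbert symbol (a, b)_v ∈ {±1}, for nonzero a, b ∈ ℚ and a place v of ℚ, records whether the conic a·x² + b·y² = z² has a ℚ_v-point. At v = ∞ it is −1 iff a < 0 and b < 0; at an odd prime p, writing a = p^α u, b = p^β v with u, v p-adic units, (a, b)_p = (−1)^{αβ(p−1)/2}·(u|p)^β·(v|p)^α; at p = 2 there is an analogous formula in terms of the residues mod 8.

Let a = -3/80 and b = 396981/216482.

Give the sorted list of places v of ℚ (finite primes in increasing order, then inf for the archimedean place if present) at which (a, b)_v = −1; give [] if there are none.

(a, b) ≡ (-15, 58) mod (ℚ^×)²; places V = {2, 3, 5, 7, 13, 29, 47, ∞}.
(a,b)_2: α=-4, β=-1; u≡1, v≡5 (mod 8); ε(u)ε(v)=0·0, αω(v)=-4·1, βω(u)=-1·0; sum ≡ 0  ⇒  +1.
(a,b)_7: α=0, u≡6; β=-2, v≡4 (mod 7); (6|7)=-1, (4|7)=+1; sign (−1)^0·-1^-2·+1^0 = +1.
(a,b)_3: α=1, u≡1; β=4, v≡1 (mod 3); (1|3)=+1, (1|3)=+1; sign (−1)^0·+1^4·+1^1 = +1.
(a,b)_47: α=0, u≡17; β=-2, v≡40 (mod 47); (17|47)=+1, (40|47)=-1; sign (−1)^0·+1^-2·-1^0 = +1.
(a,b)_29: α=0, u≡17; β=1, v≡19 (mod 29); (17|29)=-1, (19|29)=-1; sign (−1)^0·-1^1·-1^0 = -1.
(a,b)_5: α=-1, u≡2; β=0, v≡3 (mod 5); (2|5)=-1, (3|5)=-1; sign (−1)^0·-1^0·-1^-1 = -1.
(a,b)_∞: sgn(-15)=−, sgn(58)=+, so +1.
(a,b)_13: α=0, u≡5; β=2, v≡8 (mod 13); (5|13)=-1, (8|13)=-1; sign (−1)^0·-1^2·-1^0 = +1.
(-15, 58 / ℚ) ramifies at {5, 29}: a division algebra.

[5, 29]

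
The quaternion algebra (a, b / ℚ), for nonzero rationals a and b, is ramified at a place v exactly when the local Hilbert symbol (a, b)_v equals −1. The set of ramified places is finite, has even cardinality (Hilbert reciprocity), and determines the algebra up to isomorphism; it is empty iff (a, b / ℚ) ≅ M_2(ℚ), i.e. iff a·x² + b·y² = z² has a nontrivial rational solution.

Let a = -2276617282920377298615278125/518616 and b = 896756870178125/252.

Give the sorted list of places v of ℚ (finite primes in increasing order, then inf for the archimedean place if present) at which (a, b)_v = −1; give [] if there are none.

(a, b) ≡ (-6270, 124355) mod (ℚ^×)²; places V = {2, 3, 5, 7, 11, 17, 19, 43, ∞}.
(a,b)_∞: sgn(-6270)=−, sgn(124355)=+, so +1.
(a,b)_43: α=6, u≡39; β=2, v≡32 (mod 43); (39|43)=-1, (32|43)=-1; sign (−1)^0·-1^2·-1^6 = +1.
(a,b)_2: α=-3, β=-2; u≡1, v≡3 (mod 8); ε(u)ε(v)=0·1, αω(v)=-3·1, βω(u)=-2·0; sum ≡ 1  ⇒  -1.
(a,b)_11: α=5, u≡8; β=3, v≡8 (mod 11); (8|11)=-1, (8|11)=-1; sign (−1)^1·-1^3·-1^5 = -1.
(a,b)_7: α=-4, u≡1; β=-1, v≡5 (mod 7); (1|7)=+1, (5|7)=-1; sign (−1)^0·+1^-1·-1^-4 = +1.
(a,b)_3: α=-3, u≡1; β=-2, v≡2 (mod 3); (1|3)=+1, (2|3)=-1; sign (−1)^0·+1^-2·-1^-3 = -1.
(a,b)_17: α=2, u≡12; β=1, v≡10 (mod 17); (12|17)=-1, (10|17)=-1; sign (−1)^0·-1^1·-1^2 = -1.
(a,b)_19: α=5, u≡2; β=3, v≡5 (mod 19); (2|19)=-1, (5|19)=+1; sign (−1)^1·-1^3·+1^5 = +1.
(a,b)_5: α=5, u≡1; β=5, v≡1 (mod 5); (1|5)=+1, (1|5)=+1; sign (−1)^0·+1^5·+1^5 = +1.
Ram(-6270, 124355) = {2, 3, 11, 17}; no ℚ_2-point on the conic.

[2, 3, 11, 17]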